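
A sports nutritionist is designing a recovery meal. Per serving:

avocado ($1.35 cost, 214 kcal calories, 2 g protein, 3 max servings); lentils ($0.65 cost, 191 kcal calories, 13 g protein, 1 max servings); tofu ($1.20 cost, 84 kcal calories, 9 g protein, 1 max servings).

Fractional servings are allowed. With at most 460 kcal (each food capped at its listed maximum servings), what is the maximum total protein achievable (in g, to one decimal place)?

23.7 g

Protein per kcal: tofu 0.1071, lentils 0.06806, avocado 0.009346.
Take 1 serving of tofu: uses 84 kcal, +9.0 g protein (running total 9.0 g).
Take 1 serving of lentils: uses 191 kcal, +13.0 g protein (running total 22.0 g).
Take 0.8645 servings of avocado: uses 185 kcal, +1.7 g protein (running total 23.7 g).
Filling greedily by protein-per-kcal is optimal for one linear limit, giving 23.7 g.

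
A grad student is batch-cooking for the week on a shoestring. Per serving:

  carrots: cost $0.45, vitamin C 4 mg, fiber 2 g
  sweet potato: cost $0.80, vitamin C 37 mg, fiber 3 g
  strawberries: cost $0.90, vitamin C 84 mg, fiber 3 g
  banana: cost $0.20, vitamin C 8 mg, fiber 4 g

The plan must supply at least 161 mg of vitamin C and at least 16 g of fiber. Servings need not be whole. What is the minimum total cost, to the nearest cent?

Check every corner: each single food scaled to meet both minima, and each pair solved so both constraints bind.
carrots only: max(161/4, 16/2) = 40.25 servings → $18.11.
sweet potato only: max(161/37, 16/3) = 5.333 servings → $4.27.
strawberries only: max(161/84, 16/3) = 5.333 servings → $4.80.
banana only: max(161/8, 16/4) = 20.12 servings → $4.03.
carrots + sweet potato with both tight: 1.758 servings and 4.161 servings → $4.12.
carrots + strawberries with both tight: 5.519 servings and 1.654 servings → $3.97.
carrots + banana (both tight): parallel constraints — no distinct corner.
sweet potato + strawberries: the both-tight solution has a negative serving — not a feasible corner.
sweet potato + banana with both tight: 4.161 servings and 0.879 servings → $3.50.
strawberries + banana with both tight: 1.654 servings and 2.76 servings → $2.04.
Cheapest feasible corner: $2.04.

$2.04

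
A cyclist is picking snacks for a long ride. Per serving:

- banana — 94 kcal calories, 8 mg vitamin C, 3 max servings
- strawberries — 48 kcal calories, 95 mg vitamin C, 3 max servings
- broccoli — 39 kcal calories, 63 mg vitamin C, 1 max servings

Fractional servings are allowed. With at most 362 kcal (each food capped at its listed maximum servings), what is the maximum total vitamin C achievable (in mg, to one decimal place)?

363.2 mg

Vitamin C per kcal: strawberries 1.979, broccoli 1.615, banana 0.08511.
Take 3 servings of strawberries: uses 144 kcal, +285.0 mg vitamin C (running total 285.0 mg).
Take 1 serving of broccoli: uses 39 kcal, +63.0 mg vitamin C (running total 348.0 mg).
Take 1.904 servings of banana: uses 179 kcal, +15.2 mg vitamin C (running total 363.2 mg).
Greedy by best ratio exhausts the calories allowance optimally: 363.2 mg.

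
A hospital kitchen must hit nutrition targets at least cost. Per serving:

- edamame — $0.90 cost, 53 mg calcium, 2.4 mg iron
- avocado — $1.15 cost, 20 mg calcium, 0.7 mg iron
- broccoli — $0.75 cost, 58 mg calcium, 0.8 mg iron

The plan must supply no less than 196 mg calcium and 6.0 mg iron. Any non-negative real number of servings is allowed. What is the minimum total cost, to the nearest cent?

edamame only: max(196/53, 6.0/2.4) = 3.698 servings → $3.33.
avocado only: max(196/20, 6.0/0.7) = 9.8 servings → $11.27.
broccoli only: max(196/58, 6.0/0.8) = 7.5 servings → $5.62.
edamame + avocado: the both-tight solution has a negative serving — not a feasible corner.
edamame + broccoli with both tight: 1.975 servings and 1.574 servings → $2.96.
avocado + broccoli with both tight: 7.772 servings and 0.6992 servings → $9.46.
Cheapest feasible corner: $2.96.

$2.96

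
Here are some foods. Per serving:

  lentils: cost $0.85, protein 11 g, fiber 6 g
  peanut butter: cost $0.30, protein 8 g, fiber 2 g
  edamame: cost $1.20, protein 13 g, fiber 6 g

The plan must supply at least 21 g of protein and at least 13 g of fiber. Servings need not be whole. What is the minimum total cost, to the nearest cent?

A basic optimal solution has at most two foods positive. Try each food alone and each pair with both targets met exactly.
lentils only: max(21/11, 13/6) = 2.167 servings → $1.84.
peanut butter only: max(21/8, 13/2) = 6.5 servings → $1.95.
edamame only: max(21/13, 13/6) = 2.167 servings → $2.60.
lentils + peanut butter with both targets exact would need a negative amount; discard.
lentils + edamame: intersection lies outside the first quadrant.
peanut butter + edamame: intersection lies outside the first quadrant.
Cheapest feasible corner: $1.84.

$1.84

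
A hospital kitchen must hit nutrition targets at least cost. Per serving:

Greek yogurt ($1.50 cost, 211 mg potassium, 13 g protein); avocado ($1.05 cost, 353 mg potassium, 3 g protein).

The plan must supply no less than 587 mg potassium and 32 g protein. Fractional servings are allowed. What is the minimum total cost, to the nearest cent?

$3.85

Greek yogurt only: max(587/211, 32/13) = 2.782 servings → $4.17.
avocado only: max(587/353, 32/3) = 10.67 servings → $11.20.
Greek yogurt + avocado with both tight: 2.41 servings and 0.2222 servings → $3.85.
The minimum over all feasible corners is $3.85.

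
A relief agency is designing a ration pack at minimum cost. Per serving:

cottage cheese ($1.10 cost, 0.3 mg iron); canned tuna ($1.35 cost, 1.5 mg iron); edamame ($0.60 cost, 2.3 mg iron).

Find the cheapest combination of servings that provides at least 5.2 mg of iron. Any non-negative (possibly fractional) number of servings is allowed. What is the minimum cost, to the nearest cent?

Cost per mg of iron: edamame $0.2609, canned tuna $0.9000, cottage cheese $3.6667.
With no serving limits, use only edamame: 5.2 mg / 2.3 mg = 2.261 servings × $0.60 = $1.36.

$1.36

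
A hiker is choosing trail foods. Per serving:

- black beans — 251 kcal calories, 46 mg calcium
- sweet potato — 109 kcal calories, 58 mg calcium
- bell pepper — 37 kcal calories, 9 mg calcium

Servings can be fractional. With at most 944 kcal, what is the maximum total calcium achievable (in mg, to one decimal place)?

Calcium per kcal: sweet potato 0.5321, bell pepper 0.2432, black beans 0.1833.
With no serving limits, spend the whole calories allowance on sweet potato: 944 kcal / 109 kcal × 58 mg = 502.3 mg.

502.3 mg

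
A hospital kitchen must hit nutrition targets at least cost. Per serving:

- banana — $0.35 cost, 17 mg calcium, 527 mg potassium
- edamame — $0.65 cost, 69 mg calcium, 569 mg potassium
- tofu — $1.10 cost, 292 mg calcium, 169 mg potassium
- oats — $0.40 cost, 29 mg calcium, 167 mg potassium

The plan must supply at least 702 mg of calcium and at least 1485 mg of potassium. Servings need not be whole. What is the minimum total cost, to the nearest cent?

$3.24

The cheapest plan sits at a corner of the feasible region — with two constraints it uses at most two foods.
banana only: max(702/17, 1485/527) = 41.29 servings → $14.45.
edamame only: max(702/69, 1485/569) = 10.17 servings → $6.61.
tofu only: max(702/292, 1485/169) = 8.787 servings → $9.67.
oats only: max(702/29, 1485/167) = 24.21 servings → $9.68.
banana + edamame: the both-tight solution has a negative serving — not a feasible corner.
banana + tofu with both tight: 2.086 servings and 2.283 servings → $3.24.
banana + oats: intersection lies outside the first quadrant.
edamame + tofu with both tight: 2.039 servings and 1.922 servings → $3.44.
edamame + oats: the both-tight solution has a negative serving — not a feasible corner.
tofu + oats with both tight: 1.691 servings and 7.181 servings → $4.73.
So the least-cost plan costs $3.24.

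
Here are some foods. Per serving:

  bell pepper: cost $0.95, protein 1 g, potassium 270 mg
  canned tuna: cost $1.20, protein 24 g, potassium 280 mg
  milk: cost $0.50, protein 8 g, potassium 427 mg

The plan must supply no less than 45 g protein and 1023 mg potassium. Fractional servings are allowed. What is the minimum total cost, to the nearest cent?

$2.40

bell pepper only: max(45/1, 1023/270) = 45 servings → $42.75.
canned tuna only: max(45/24, 1023/280) = 3.654 servings → $4.38.
milk only: max(45/8, 1023/427) = 5.625 servings → $2.81.
bell pepper + canned tuna with both tight: 1.928 servings and 1.795 servings → $3.98.
bell pepper + milk: intersection lies outside the first quadrant.
canned tuna + milk with both tight: 1.377 servings and 1.493 servings → $2.40.
So the least-cost plan costs $2.40.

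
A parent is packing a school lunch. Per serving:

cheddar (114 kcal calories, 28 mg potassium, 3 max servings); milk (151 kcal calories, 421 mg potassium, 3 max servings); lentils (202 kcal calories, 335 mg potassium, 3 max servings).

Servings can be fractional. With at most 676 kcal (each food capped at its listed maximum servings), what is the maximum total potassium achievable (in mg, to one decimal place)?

Potassium per kcal: milk 2.788, lentils 1.658, cheddar 0.2456.
Take 3 servings of milk: uses 453 kcal, +1263.0 mg potassium (running total 1263.0 mg).
Take 1.104 servings of lentils: uses 223 kcal, +369.8 mg potassium (running total 1632.8 mg).
Filling greedily by potassium-per-kcal is optimal for one linear limit, giving 1632.8 mg.

1632.8 mg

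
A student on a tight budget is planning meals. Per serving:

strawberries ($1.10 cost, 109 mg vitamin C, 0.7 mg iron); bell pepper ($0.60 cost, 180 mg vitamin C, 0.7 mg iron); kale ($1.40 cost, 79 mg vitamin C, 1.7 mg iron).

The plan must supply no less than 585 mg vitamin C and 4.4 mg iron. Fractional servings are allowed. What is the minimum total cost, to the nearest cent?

$3.68

Minimising a linear cost over {vitamin C ≥ 585, iron ≥ 4.4, servings ≥ 0} — the optimum is at a vertex, using one or two foods.
strawberries only: max(585/109, 4.4/0.7) = 6.286 servings → $6.91.
bell pepper only: max(585/180, 4.4/0.7) = 6.286 servings → $3.77.
kale only: max(585/79, 4.4/1.7) = 7.405 servings → $10.37.
strawberries + bell pepper: the both-tight solution has a negative serving — not a feasible corner.
strawberries + kale with both tight: 4.976 servings and 0.5392 servings → $6.23.
bell pepper + kale with both tight: 2.58 servings and 1.526 servings → $3.68.
So the least-cost plan costs $3.68.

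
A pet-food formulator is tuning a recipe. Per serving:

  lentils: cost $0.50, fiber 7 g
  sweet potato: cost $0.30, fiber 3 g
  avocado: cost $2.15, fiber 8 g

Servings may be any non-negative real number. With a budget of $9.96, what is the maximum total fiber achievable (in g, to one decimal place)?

139.4 g

Fiber per dollar: lentils 14, sweet potato 10, avocado 3.721.
With no serving limits, spend the whole cost allowance on lentils: $9.96 / $0.50 × 7 g = 139.4 g.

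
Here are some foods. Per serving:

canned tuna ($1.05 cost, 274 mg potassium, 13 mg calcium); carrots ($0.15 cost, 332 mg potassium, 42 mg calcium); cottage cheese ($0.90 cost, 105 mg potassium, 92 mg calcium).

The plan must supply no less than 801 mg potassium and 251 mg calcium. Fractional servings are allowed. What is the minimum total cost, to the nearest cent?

An LP optimum is at a vertex; with two nutrient constraints at most two foods are used. Check each candidate.
canned tuna only: max(801/274, 251/13) = 19.31 servings → $20.27.
carrots only: max(801/332, 251/42) = 5.976 servings → $0.90.
cottage cheese only: max(801/105, 251/92) = 7.629 servings → $6.87.
canned tuna + carrots: intersection lies outside the first quadrant.
canned tuna + cottage cheese with both tight: 1.985 servings and 2.448 servings → $4.29.
carrots + cottage cheese with both tight: 1.811 servings and 1.901 servings → $1.98.
Cheapest feasible corner: $0.90.

$0.90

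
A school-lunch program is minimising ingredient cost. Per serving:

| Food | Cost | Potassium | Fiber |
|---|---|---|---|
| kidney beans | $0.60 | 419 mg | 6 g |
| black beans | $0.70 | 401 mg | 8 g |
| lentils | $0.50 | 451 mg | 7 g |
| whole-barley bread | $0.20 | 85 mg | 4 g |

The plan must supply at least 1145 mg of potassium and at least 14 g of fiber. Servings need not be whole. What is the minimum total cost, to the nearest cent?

Two binding constraints pin down two serving amounts, so the optimal mix uses at most two foods. The candidates are each food alone (scaled to the tighter of potassium/fiber) and each pair with both constraints tight.
kidney beans only: max(1145/419, 14/6) = 2.733 servings → $1.64.
black beans only: max(1145/401, 14/8) = 2.855 servings → $2.00.
lentils only: max(1145/451, 14/7) = 2.539 servings → $1.27.
whole-barley bread only: max(1145/85, 14/4) = 13.47 servings → $2.69.
kidney beans + black beans: intersection lies outside the first quadrant.
kidney beans + lentils with both targets exact would need a negative amount; discard.
kidney beans + whole-barley bread: the both-tight solution has a negative serving — not a feasible corner.
black beans + lentils: intersection lies outside the first quadrant.
black beans + whole-barley bread: intersection lies outside the first quadrant.
lentils + whole-barley bread: intersection lies outside the first quadrant.
The minimum over all feasible corners is $1.27.

$1.27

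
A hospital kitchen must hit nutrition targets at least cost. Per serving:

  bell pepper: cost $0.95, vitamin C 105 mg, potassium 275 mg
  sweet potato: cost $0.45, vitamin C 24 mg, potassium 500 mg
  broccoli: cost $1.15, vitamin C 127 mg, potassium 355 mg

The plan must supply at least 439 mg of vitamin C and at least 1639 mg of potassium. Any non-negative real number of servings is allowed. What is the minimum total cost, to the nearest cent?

An LP optimum is at a vertex; with two nutrient constraints at most two foods are used. Check each candidate.
bell pepper only: max(439/105, 1639/275) = 5.96 servings → $5.66.
sweet potato only: max(439/24, 1639/500) = 18.29 servings → $8.23.
broccoli only: max(439/127, 1639/355) = 4.617 servings → $5.31.
bell pepper + sweet potato with both tight: 3.925 servings and 1.119 servings → $4.23.
bell pepper + broccoli: intersection lies outside the first quadrant.
sweet potato + broccoli with both tight: 0.9514 servings and 3.277 servings → $4.20.
The minimum over all feasible corners is $4.20.

$4.20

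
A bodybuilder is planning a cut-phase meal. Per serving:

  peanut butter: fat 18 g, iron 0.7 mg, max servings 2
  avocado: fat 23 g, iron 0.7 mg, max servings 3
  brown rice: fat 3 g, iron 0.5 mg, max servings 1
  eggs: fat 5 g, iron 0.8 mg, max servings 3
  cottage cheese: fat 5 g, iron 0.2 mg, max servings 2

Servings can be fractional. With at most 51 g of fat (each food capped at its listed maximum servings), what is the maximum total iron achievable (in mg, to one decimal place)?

4.2 mg

Iron per g fat: brown rice 0.1667, eggs 0.16, cottage cheese 0.04, peanut butter 0.03889, avocado 0.03043.
Take 1 serving of brown rice: uses 3 g fat, +0.5 mg iron (running total 0.5 mg).
Take 3 servings of eggs: uses 15 g fat, +2.4 mg iron (running total 2.9 mg).
Take 2 servings of cottage cheese: uses 10 g fat, +0.4 mg iron (running total 3.3 mg).
Take 1.278 servings of peanut butter: uses 23 g fat, +0.9 mg iron (running total 4.2 mg).
Filling greedily by iron-per-g fat is optimal for one linear limit, giving 4.2 mg.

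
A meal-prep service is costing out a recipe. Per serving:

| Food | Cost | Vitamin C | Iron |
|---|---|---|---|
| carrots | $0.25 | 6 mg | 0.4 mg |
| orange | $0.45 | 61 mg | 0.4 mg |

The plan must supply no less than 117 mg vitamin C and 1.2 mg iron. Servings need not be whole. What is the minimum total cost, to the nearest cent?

$1.11

Check every corner: each single food scaled to meet both minima, and each pair solved so both constraints bind.
carrots only: max(117/6, 1.2/0.4) = 19.5 servings → $4.88.
orange only: max(117/61, 1.2/0.4) = 3 servings → $1.35.
carrots + orange with both tight: 1.2 servings and 1.8 servings → $1.11.
Cheapest feasible corner: $1.11.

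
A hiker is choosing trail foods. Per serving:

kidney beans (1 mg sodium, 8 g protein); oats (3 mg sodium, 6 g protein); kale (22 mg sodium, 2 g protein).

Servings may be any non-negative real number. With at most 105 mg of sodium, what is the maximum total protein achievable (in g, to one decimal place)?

840.0 g

Protein per mg sodium: kidney beans 8, oats 2, kale 0.09091.
With no serving limits, spend the whole sodium allowance on kidney beans: 105 mg / 1 mg × 8 g = 840.0 g.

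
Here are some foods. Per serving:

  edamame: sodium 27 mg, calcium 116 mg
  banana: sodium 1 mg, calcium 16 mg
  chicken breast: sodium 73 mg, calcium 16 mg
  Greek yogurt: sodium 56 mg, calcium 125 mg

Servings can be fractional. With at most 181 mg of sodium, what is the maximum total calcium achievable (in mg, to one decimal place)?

Calcium per mg sodium: banana 16, edamame 4.296, Greek yogurt 2.232, chicken breast 0.2192.
With no serving limits, spend the whole sodium allowance on banana: 181 mg / 1 mg × 16 mg = 2896.0 mg.

2896.0 mg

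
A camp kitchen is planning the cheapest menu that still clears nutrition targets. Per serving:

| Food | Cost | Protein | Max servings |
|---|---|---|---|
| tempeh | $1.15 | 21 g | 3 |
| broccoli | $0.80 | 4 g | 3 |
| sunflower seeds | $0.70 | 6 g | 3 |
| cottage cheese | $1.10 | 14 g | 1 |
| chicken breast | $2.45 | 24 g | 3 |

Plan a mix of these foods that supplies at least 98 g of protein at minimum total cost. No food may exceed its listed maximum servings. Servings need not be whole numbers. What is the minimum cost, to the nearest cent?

Cost per g of protein: tempeh $0.0548, cottage cheese $0.0786, chicken breast $0.1021, sunflower seeds $0.1167, broccoli $0.2000.
Take 3 servings of tempeh: +63.0 g protein for $3.45 (total $3.45, still need 35.0 g).
Take 1 serving of cottage cheese: +14.0 g protein for $1.10 (total $4.55, still need 21.0 g).
Take 0.875 servings of chicken breast: +21.0 g protein for $2.14 (total $6.69, still need 0.0 g).
Filling from the cheapest source first is optimal under one linear minimum: $6.69.

$6.69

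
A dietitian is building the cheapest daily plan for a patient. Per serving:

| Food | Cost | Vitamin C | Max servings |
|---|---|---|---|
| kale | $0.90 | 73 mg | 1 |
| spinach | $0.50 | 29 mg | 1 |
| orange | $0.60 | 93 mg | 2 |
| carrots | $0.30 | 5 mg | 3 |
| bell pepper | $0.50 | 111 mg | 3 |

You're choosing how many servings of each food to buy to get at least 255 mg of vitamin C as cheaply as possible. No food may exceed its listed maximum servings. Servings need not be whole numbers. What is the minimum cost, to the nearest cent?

$1.15

Cost per mg of vitamin C: bell pepper $0.0045, orange $0.0065, kale $0.0123, spinach $0.0172, carrots $0.0600.
Take 2.297 servings of bell pepper: +255.0 mg vitamin C for $1.15 (total $1.15, still need 0.0 mg).
Filling from the cheapest source first is optimal under one linear minimum: $1.15.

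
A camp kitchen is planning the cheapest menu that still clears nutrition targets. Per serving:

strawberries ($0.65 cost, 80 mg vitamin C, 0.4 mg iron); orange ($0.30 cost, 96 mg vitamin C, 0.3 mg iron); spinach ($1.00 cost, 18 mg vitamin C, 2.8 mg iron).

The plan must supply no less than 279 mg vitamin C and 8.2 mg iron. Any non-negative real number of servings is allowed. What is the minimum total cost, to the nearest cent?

$3.39

This is a tiny linear program; its minimum lies at a vertex of the feasible set. List the vertices and price them.
strawberries only: max(279/80, 8.2/0.4) = 20.5 servings → $13.32.
orange only: max(279/96, 8.2/0.3) = 27.33 servings → $8.20.
spinach only: max(279/18, 8.2/2.8) = 15.5 servings → $15.50.
strawberries + orange: intersection lies outside the first quadrant.
strawberries + spinach with both tight: 2.923 servings and 2.511 servings → $4.41.
orange + spinach with both tight: 2.405 servings and 2.671 servings → $3.39.
Cheapest feasible corner: $3.39.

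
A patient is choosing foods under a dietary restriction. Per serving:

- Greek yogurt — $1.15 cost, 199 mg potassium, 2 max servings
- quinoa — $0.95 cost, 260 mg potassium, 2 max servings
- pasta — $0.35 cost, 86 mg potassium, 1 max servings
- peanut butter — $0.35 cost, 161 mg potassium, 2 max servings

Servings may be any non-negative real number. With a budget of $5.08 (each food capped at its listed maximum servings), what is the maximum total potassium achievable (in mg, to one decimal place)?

Potassium per dollar: peanut butter 460, quinoa 273.7, pasta 245.7, Greek yogurt 173.
Take 2 servings of peanut butter: spends $0.70, +322.0 mg potassium (running total 322.0 mg).
Take 2 servings of quinoa: spends $1.90, +520.0 mg potassium (running total 842.0 mg).
Take 1 serving of pasta: spends $0.35, +86.0 mg potassium (running total 928.0 mg).
Take 1.852 servings of Greek yogurt: spends $2.13, +368.6 mg potassium (running total 1296.6 mg).
Greedy by best ratio exhausts the cost allowance optimally: 1296.6 mg.

1296.6 mg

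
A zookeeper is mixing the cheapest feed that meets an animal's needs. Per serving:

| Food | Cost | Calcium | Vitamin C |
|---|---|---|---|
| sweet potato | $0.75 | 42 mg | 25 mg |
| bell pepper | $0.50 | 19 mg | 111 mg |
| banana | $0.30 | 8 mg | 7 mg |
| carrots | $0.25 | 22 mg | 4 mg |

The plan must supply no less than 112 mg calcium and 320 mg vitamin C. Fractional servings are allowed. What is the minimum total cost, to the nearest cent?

sweet potato only: max(112/42, 320/25) = 12.8 servings → $9.60.
bell pepper only: max(112/19, 320/111) = 5.895 servings → $2.95.
banana only: max(112/8, 320/7) = 45.71 servings → $13.71.
carrots only: max(112/22, 320/4) = 80 servings → $20.00.
sweet potato + bell pepper with both tight: 1.517 servings and 2.541 servings → $2.41.
sweet potato + banana with both targets exact would need a negative amount; discard.
sweet potato + carrots with both targets exact would need a negative amount; discard.
bell pepper + banana with both tight: 2.352 servings and 8.413 servings → $3.70.
bell pepper + carrots with both tight: 2.786 servings and 2.685 servings → $2.06.
banana + carrots: intersection lies outside the first quadrant.
The minimum over all feasible corners is $2.06.

$2.06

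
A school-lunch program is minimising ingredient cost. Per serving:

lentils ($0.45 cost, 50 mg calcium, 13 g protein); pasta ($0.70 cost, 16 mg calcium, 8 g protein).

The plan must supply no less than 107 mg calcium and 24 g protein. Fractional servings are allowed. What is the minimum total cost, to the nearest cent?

With two linear requirements the optimum uses one or two foods; enumerate the corners.
lentils only: max(107/50, 24/13) = 2.14 servings → $0.96.
pasta only: max(107/16, 24/8) = 6.688 servings → $4.68.
lentils + pasta: the both-tight solution has a negative serving — not a feasible corner.
The minimum over all feasible corners is $0.96.

$0.96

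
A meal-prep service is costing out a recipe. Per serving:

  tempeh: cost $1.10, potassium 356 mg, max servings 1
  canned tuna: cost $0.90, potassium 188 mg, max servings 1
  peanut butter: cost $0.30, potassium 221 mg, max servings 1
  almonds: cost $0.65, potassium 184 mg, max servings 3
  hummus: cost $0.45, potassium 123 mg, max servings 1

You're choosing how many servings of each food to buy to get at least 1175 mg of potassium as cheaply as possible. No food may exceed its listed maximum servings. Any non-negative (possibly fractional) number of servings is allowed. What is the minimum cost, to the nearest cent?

Cost per mg of potassium: peanut butter $0.0014, tempeh $0.0031, almonds $0.0035, hummus $0.0037, canned tuna $0.0048.
Take 1 serving of peanut butter: +221.0 mg potassium for $0.30 (total $0.30, still need 954.0 mg).
Take 1 serving of tempeh: +356.0 mg potassium for $1.10 (total $1.40, still need 598.0 mg).
Take 3 servings of almonds: +552.0 mg potassium for $1.95 (total $3.35, still need 46.0 mg).
Take 0.374 servings of hummus: +46.0 mg potassium for $0.17 (total $3.52, still need 0.0 mg).
Filling from the cheapest source first is optimal under one linear minimum: $3.52.

$3.52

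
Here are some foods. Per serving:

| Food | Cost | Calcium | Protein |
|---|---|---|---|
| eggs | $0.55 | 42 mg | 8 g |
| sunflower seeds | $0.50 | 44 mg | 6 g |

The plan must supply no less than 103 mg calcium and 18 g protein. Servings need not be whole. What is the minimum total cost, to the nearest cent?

An LP optimum is at a vertex; with two nutrient constraints at most two foods are used. Check each candidate.
eggs only: max(103/42, 18/8) = 2.452 servings → $1.35.
sunflower seeds only: max(103/44, 18/6) = 3 servings → $1.50.
eggs + sunflower seeds with both tight: 1.74 servings and 0.68 servings → $1.30.
The minimum over all feasible corners is $1.30.

$1.30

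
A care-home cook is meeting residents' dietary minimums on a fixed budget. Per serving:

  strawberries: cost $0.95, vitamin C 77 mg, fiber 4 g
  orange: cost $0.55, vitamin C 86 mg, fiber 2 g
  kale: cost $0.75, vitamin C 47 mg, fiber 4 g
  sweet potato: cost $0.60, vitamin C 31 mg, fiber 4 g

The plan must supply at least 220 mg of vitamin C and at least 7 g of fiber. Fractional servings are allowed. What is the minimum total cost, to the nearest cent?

$1.64

Minimising a linear cost over {vitamin C ≥ 220, fiber ≥ 7, servings ≥ 0} — the optimum is at a vertex, using one or two foods.
strawberries only: max(220/77, 7/4) = 2.857 servings → $2.71.
orange only: max(220/86, 7/2) = 3.5 servings → $1.93.
kale only: max(220/47, 7/4) = 4.681 servings → $3.51.
sweet potato only: max(220/31, 7/4) = 7.097 servings → $4.26.
strawberries + orange with both tight: 0.8526 servings and 1.795 servings → $1.80.
strawberries + kale: the both-tight solution has a negative serving — not a feasible corner.
strawberries + sweet potato with both targets exact would need a negative amount; discard.
orange + kale with both tight: 2.204 servings and 0.648 servings → $1.70.
orange + sweet potato with both tight: 2.351 servings and 0.5745 servings → $1.64.
kale + sweet potato with both targets exact would need a negative amount; discard.
So the least-cost plan costs $1.64.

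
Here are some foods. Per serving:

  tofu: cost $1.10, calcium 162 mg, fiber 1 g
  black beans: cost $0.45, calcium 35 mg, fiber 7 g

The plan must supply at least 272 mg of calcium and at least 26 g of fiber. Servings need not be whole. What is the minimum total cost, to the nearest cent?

A basic optimal solution has at most two foods positive. Try each food alone and each pair with both targets met exactly.
tofu only: max(272/162, 26/1) = 26 servings → $28.60.
black beans only: max(272/35, 26/7) = 7.771 servings → $3.50.
tofu + black beans with both tight: 0.9045 servings and 3.585 servings → $2.61.
Cheapest feasible corner: $2.61.

$2.61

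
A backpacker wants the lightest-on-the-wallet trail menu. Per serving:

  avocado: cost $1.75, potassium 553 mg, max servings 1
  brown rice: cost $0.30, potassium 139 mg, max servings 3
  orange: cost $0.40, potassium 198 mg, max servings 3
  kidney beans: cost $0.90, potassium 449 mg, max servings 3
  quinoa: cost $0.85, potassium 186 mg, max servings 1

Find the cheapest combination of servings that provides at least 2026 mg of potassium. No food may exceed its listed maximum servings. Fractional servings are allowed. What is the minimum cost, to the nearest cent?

$4.08

Cost per mg of potassium: kidney beans $0.0020, orange $0.0020, brown rice $0.0022, avocado $0.0032, quinoa $0.0046.
Take 3 servings of kidney beans: +1347.0 mg potassium for $2.70 (total $2.70, still need 679.0 mg).
Take 3 servings of orange: +594.0 mg potassium for $1.20 (total $3.90, still need 85.0 mg).
Take 0.6115 servings of brown rice: +85.0 mg potassium for $0.18 (total $4.08, still need 0.0 mg).
Filling from the cheapest source first is optimal under one linear minimum: $4.08.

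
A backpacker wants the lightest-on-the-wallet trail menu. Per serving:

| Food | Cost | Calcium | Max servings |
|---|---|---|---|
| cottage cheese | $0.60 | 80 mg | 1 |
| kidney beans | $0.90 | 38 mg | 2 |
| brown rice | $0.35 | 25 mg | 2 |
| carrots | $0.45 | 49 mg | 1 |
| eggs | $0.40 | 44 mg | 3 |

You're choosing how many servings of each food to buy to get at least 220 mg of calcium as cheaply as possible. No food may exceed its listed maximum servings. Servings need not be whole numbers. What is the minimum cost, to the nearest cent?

$1.87

Cost per mg of calcium: cottage cheese $0.0075, eggs $0.0091, carrots $0.0092, brown rice $0.0140, kidney beans $0.0237.
Take 1 serving of cottage cheese: +80.0 mg calcium for $0.60 (total $0.60, still need 140.0 mg).
Take 3 servings of eggs: +132.0 mg calcium for $1.20 (total $1.80, still need 8.0 mg).
Take 0.1633 servings of carrots: +8.0 mg calcium for $0.07 (total $1.87, still need 0.0 mg).
Greedy by cheapest-per-mg is optimal for a single linear constraint, so the minimum cost is $1.87.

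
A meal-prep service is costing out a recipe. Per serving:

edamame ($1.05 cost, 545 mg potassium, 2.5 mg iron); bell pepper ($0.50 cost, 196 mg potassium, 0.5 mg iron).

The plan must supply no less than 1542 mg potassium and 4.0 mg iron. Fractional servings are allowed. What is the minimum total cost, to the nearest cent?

$2.97

A basic optimal solution has at most two foods positive. Try each food alone and each pair with both targets met exactly.
edamame only: max(1542/545, 4.0/2.5) = 2.829 servings → $2.97.
bell pepper only: max(1542/196, 4.0/0.5) = 8 servings → $4.00.
edamame + bell pepper with both tight: 0.05977 servings and 7.701 servings → $3.91.
So the least-cost plan costs $2.97.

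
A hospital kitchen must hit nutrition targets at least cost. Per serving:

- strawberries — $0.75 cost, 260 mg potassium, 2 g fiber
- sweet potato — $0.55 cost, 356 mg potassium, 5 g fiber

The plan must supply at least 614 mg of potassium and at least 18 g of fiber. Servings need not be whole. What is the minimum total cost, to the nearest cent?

$1.98

A basic optimal solution has at most two foods positive. Try each food alone and each pair with both targets met exactly.
strawberries only: max(614/260, 18/2) = 9 servings → $6.75.
sweet potato only: max(614/356, 18/5) = 3.6 servings → $1.98.
strawberries + sweet potato with both targets exact would need a negative amount; discard.
So the least-cost plan costs $1.98.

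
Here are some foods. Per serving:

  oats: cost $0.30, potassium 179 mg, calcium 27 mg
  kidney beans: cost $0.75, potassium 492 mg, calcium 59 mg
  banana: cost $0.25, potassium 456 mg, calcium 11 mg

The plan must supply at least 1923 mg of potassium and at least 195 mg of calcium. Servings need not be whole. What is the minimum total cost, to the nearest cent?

oats only: max(1923/179, 195/27) = 10.74 servings → $3.22.
kidney beans only: max(1923/492, 195/59) = 3.909 servings → $2.93.
banana only: max(1923/456, 195/11) = 17.73 servings → $4.43.
oats + kidney beans: intersection lies outside the first quadrant.
oats + banana with both tight: 6.552 servings and 1.645 servings → $2.38.
kidney beans + banana with both tight: 3.153 servings and 0.815 servings → $2.57.
The minimum over all feasible corners is $2.38.

$2.38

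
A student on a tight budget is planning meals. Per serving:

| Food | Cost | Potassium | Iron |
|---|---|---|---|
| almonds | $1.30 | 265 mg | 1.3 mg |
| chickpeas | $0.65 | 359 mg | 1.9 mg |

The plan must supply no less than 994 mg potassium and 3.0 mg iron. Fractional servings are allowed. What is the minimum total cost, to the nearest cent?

$1.80

A basic optimal solution has at most two foods positive. Try each food alone and each pair with both targets met exactly.
almonds only: max(994/265, 3.0/1.3) = 3.751 servings → $4.88.
chickpeas only: max(994/359, 3.0/1.9) = 2.769 servings → $1.80.
almonds + chickpeas: intersection lies outside the first quadrant.
The minimum over all feasible corners is $1.80.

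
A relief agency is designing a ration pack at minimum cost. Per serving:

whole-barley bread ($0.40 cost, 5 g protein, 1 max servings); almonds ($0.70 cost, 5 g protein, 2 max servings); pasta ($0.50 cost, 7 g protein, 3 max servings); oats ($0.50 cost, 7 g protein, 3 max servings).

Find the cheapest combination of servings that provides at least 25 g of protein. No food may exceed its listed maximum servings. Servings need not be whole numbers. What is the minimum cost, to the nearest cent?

Cost per g of protein: pasta $0.0714, oats $0.0714, whole-barley bread $0.0800, almonds $0.1400.
Take 3 servings of pasta: +21.0 g protein for $1.50 (total $1.50, still need 4.0 g).
Take 0.5714 servings of oats: +4.0 g protein for $0.29 (total $1.79, still need 0.0 g).
Greedy by cheapest-per-g is optimal for a single linear constraint, so the minimum cost is $1.79.

$1.79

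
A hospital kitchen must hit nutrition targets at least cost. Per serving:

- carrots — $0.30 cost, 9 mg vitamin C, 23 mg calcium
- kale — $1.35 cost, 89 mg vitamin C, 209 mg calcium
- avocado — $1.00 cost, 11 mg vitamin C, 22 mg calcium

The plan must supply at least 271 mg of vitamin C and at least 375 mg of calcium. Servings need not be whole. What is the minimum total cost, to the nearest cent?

A basic optimal solution has at most two foods positive. Try each food alone and each pair with both targets met exactly.
carrots only: max(271/9, 375/23) = 30.11 servings → $9.03.
kale only: max(271/89, 375/209) = 3.045 servings → $4.11.
avocado only: max(271/11, 375/22) = 24.64 servings → $24.64.
carrots + kale: the both-tight solution has a negative serving — not a feasible corner.
carrots + avocado: the both-tight solution has a negative serving — not a feasible corner.
kale + avocado with both targets exact would need a negative amount; discard.
So the least-cost plan costs $4.11.

$4.11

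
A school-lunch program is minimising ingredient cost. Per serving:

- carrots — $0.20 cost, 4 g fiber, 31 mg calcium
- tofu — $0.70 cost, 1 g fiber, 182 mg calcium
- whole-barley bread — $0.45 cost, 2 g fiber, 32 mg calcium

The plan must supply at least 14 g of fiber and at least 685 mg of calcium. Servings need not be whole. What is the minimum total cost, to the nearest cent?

With two linear requirements the optimum uses one or two foods; enumerate the corners.
carrots only: max(14/4, 685/31) = 22.1 servings → $4.42.
tofu only: max(14/1, 685/182) = 14 servings → $9.80.
whole-barley bread only: max(14/2, 685/32) = 21.41 servings → $9.63.
carrots + tofu with both tight: 2.673 servings and 3.308 servings → $2.85.
carrots + whole-barley bread with both targets exact would need a negative amount; discard.
tofu + whole-barley bread with both tight: 2.777 servings and 5.611 servings → $4.47.
The minimum over all feasible corners is $2.85.

$2.85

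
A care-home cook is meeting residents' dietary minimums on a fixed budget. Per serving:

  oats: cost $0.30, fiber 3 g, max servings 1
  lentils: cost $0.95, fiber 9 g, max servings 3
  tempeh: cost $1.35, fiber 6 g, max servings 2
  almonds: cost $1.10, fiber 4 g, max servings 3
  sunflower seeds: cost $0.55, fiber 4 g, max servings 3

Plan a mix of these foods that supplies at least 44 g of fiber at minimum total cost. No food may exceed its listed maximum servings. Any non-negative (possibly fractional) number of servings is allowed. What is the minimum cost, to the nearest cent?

Cost per g of fiber: oats $0.1000, lentils $0.1056, sunflower seeds $0.1375, tempeh $0.2250, almonds $0.2750.
Take 1 serving of oats: +3.0 g fiber for $0.30 (total $0.30, still need 41.0 g).
Take 3 servings of lentils: +27.0 g fiber for $2.85 (total $3.15, still need 14.0 g).
Take 3 servings of sunflower seeds: +12.0 g fiber for $1.65 (total $4.80, still need 2.0 g).
Take 0.3333 servings of tempeh: +2.0 g fiber for $0.45 (total $5.25, still need 0.0 g).
Filling from the cheapest source first is optimal under one linear minimum: $5.25.

$5.25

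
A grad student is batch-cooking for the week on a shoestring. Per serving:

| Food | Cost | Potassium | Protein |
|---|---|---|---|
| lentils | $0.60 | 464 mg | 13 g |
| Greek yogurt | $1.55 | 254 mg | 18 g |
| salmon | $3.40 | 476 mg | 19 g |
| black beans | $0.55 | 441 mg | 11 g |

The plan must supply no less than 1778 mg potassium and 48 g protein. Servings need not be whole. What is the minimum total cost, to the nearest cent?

Minimising a linear cost over {potassium ≥ 1778, protein ≥ 48, servings ≥ 0} — the optimum is at a vertex, using one or two foods.
lentils only: max(1778/464, 48/13) = 3.832 servings → $2.30.
Greek yogurt only: max(1778/254, 48/18) = 7 servings → $10.85.
salmon only: max(1778/476, 48/19) = 3.735 servings → $12.70.
black beans only: max(1778/441, 48/11) = 4.364 servings → $2.40.
lentils + Greek yogurt with both targets exact would need a negative amount; discard.
lentils + salmon: intersection lies outside the first quadrant.
lentils + black beans with both tight: 2.56 servings and 1.339 servings → $2.27.
Greek yogurt + salmon: the both-tight solution has a negative serving — not a feasible corner.
Greek yogurt + black beans with both tight: 0.313 servings and 3.851 servings → $2.60.
salmon + black beans with both tight: 0.5122 servings and 3.479 servings → $3.66.
So the least-cost plan costs $2.27.

$2.27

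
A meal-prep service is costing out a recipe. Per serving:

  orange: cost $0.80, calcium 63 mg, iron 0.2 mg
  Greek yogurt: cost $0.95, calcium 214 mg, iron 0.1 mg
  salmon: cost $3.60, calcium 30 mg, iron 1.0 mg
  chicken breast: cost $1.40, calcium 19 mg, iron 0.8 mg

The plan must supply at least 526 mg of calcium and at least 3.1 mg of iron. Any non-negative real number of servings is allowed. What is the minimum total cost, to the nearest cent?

$7.08

This is a tiny linear program; its minimum lies at a vertex of the feasible set. List the vertices and price them.
orange only: max(526/63, 3.1/0.2) = 15.5 servings → $12.40.
Greek yogurt only: max(526/214, 3.1/0.1) = 31 servings → $29.45.
salmon only: max(526/30, 3.1/1.0) = 17.53 servings → $63.12.
chicken breast only: max(526/19, 3.1/0.8) = 27.68 servings → $38.76.
orange + Greek yogurt with both targets exact would need a negative amount; discard.
orange + salmon with both tight: 7.596 servings and 1.581 servings → $11.77.
orange + chicken breast with both tight: 7.766 servings and 1.933 servings → $8.92.
Greek yogurt + salmon with both tight: 2.052 servings and 2.895 servings → $12.37.
Greek yogurt + chicken breast with both tight: 2.138 servings and 3.608 servings → $7.08.
salmon + chicken breast: the both-tight solution has a negative serving — not a feasible corner.
The minimum over all feasible corners is $7.08.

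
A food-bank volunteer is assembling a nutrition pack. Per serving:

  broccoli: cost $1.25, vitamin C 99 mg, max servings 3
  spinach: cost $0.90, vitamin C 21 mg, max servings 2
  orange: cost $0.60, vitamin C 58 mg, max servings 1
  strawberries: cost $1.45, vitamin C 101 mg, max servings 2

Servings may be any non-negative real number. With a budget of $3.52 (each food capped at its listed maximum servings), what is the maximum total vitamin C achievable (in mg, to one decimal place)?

289.3 mg

Vitamin C per dollar: orange 96.67, broccoli 79.2, strawberries 69.66, spinach 23.33.
Take 1 serving of orange: spends $0.60, +58.0 mg vitamin C (running total 58.0 mg).
Take 2.336 servings of broccoli: spends $2.92, +231.3 mg vitamin C (running total 289.3 mg).
Greedy by best ratio exhausts the cost allowance optimally: 289.3 mg.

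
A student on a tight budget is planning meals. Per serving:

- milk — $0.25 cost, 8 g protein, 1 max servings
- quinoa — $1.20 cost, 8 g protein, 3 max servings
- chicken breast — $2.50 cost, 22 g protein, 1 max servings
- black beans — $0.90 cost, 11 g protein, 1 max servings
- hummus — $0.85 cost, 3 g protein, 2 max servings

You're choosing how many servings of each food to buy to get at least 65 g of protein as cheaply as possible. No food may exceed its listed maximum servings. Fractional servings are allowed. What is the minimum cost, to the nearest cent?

Cost per g of protein: milk $0.0312, black beans $0.0818, chicken breast $0.1136, quinoa $0.1500, hummus $0.2833.
Take 1 serving of milk: +8.0 g protein for $0.25 (total $0.25, still need 57.0 g).
Take 1 serving of black beans: +11.0 g protein for $0.90 (total $1.15, still need 46.0 g).
Take 1 serving of chicken breast: +22.0 g protein for $2.50 (total $3.65, still need 24.0 g).
Take 3 servings of quinoa: +24.0 g protein for $3.60 (total $7.25, still need 0.0 g).
Filling from the cheapest source first is optimal under one linear minimum: $7.25.

$7.25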